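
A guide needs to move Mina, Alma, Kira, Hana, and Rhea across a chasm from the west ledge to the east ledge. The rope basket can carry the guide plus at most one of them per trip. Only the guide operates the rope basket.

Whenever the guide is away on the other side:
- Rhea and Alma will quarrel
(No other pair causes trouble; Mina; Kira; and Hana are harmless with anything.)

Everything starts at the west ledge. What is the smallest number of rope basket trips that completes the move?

Counting alone: the guide can take at most 1 across per trip to the east ledge, so moving all 5 needs at least 5 loaded trips out, with a return between consecutive ones — at least 9 crossings.
The plan below uses exactly 9 crossings, so it is optimal:
1. Guide goes to the east ledge with Alma.
2. Guide goes back to the west ledge alone.
3. Guide goes to the east ledge with Mina.
4. Guide goes back to the west ledge alone.
5. Guide goes to the east ledge with Kira.
6. Guide goes back to the west ledge alone.
7. Guide goes to the east ledge with Hana.
8. Guide goes back to the west ledge alone.
9. Guide goes to the east ledge with Rhea.

9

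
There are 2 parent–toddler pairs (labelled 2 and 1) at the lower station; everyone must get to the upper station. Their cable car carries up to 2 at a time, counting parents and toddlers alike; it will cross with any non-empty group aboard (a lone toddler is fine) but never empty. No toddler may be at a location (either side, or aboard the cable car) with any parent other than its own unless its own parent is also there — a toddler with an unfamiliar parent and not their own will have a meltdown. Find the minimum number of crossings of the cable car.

Counting alone: each trip to the upper station takes at most 2 across and each return brings at least 1 back, so after t trips out (and t−1 returns) at most 2t − (t−1) of the 4 are across; that first reaches 4 at t = 3, so at least 5 crossings are needed.
The plan below uses exactly 5 crossings, so it is optimal:
1. parent 2 and toddler 2 cross → the upper station.
2. parent 2 crosses ← the lower station.
3. parent 1 and parent 2 cross → the upper station.
4. parent 1 crosses ← the lower station.
5. parent 1 and toddler 1 cross → the upper station.

5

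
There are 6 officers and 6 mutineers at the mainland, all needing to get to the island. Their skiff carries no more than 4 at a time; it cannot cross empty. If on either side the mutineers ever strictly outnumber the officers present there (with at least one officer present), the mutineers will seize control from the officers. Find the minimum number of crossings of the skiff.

Counting alone: each trip to the island takes at most 4 across and each return brings at least 1 back, so after t trips out (and t−1 returns) at most 4t − (t−1) of the 12 are across; that first reaches 12 at t = 4, so at least 7 crossings are needed.
The safety rule pushes this higher. Following every safe sequence of crossings, the most of the 12 that can be at the island as the skiff arrives there on crossing 7 is 11 — never all 12.
So no plan with fewer than 9 crossings exists, and this one achieves 9:
1. 2 mutineers → the island.  (the mainland: 6O 4M; the island: 0O 2M)
2. 1 mutineer ← the mainland.  (the mainland: 6O 5M; the island: 0O 1M)
3. 4 mutineers → the island.  (the mainland: 6O 1M; the island: 0O 5M)
4. 1 mutineer ← the mainland.  (the mainland: 6O 2M; the island: 0O 4M)
5. 4 officers → the island.  (the mainland: 2O 2M; the island: 4O 4M)
6. 1 officer and 1 mutineer ← the mainland.  (the mainland: 3O 3M; the island: 3O 3M)
7. 2 officers and 2 mutineers → the island.  (the mainland: 1O 1M; the island: 5O 5M)
8. 1 officer and 1 mutineer ← the mainland.  (the mainland: 2O 2M; the island: 4O 4M)
9. 2 officers and 2 mutineers → the island.  (the mainland: 0O 0M; the island: 6O 6M)

9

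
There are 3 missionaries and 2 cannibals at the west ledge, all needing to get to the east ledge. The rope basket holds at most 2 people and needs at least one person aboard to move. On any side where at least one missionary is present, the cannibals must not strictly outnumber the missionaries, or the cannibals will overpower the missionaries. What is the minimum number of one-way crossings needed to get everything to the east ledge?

Counting alone: each trip to the east ledge takes at most 2 across and each return brings at least 1 back, so after t trips out (and t−1 returns) at most 2t − (t−1) of the 5 are across; that first reaches 5 at t = 4, so at least 7 crossings are needed.
The plan below uses exactly 7 crossings, so it is optimal:
1. 2 cannibals → the east ledge.  (the west ledge: 3M 0C; the east ledge: 0M 2C)
2. 1 cannibal ← the west ledge.  (the west ledge: 3M 1C; the east ledge: 0M 1C)
3. 2 missionaries → the east ledge.  (the west ledge: 1M 1C; the east ledge: 2M 1C)
4. 1 missionary ← the west ledge.  (the west ledge: 2M 1C; the east ledge: 1M 1C)
5. 1 missionary and 1 cannibal → the east ledge.  (the west ledge: 1M 0C; the east ledge: 2M 2C)
6. 1 cannibal ← the west ledge.  (the west ledge: 1M 1C; the east ledge: 2M 1C)
7. 1 missionary and 1 cannibal → the east ledge.  (the west ledge: 0M 0C; the east ledge: 3M 2C)

7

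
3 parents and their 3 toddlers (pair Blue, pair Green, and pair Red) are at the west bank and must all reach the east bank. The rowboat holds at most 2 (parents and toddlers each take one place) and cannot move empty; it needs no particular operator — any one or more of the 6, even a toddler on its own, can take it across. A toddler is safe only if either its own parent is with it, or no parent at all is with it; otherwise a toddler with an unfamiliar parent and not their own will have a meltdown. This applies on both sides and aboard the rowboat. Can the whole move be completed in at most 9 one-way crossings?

No

Counting alone: each trip to the east bank takes at most 2 across and each return brings at least 1 back, so after t trips out (and t−1 returns) at most 2t − (t−1) of the 6 are across; that first reaches 6 at t = 5, so at least 9 crossings are needed.
The safety rule pushes this higher. Following every safe sequence of crossings, the most of the 6 that can be at the east bank as the rowboat arrives there on crossing 9 is 5 — never all 6.
So the move cannot be finished within 9 crossings. (The shortest complete plan takes 11:)
1. parent Blue and toddler Blue cross → the east bank.
2. parent Blue crosses ← the west bank.
3. toddler Green and toddler Red cross → the east bank.
4. toddler Blue crosses ← the west bank.
5. parent Green and parent Red cross → the east bank.
6. parent Green and toddler Green cross ← the west bank.
7. parent Blue and parent Green cross → the east bank.
8. toddler Red crosses ← the west bank.
9. toddler Blue and toddler Green cross → the east bank.
10. parent Red crosses ← the west bank.
11. parent Red and toddler Red cross → the east bank.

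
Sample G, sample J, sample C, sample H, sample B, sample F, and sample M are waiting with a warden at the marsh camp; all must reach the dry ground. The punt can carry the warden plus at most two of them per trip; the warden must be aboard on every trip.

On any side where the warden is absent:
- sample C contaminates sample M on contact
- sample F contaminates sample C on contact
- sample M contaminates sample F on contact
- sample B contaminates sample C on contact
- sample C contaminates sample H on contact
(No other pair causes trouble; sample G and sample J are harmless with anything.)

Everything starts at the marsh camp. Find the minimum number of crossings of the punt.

Counting alone: the warden can take at most 2 across per trip to the dry ground, so moving all 7 needs at least 4 loaded trips out, with a return between consecutive ones — at least 7 crossings.
The safety rule pushes this higher. Following every safe sequence of crossings, the most of the 7 that can be at the dry ground as the punt arrives there on crossings 7, 9 is 5, 6 respectively — never all 7.
So no plan with fewer than 11 crossings exists, and this one achieves 11:
1. Warden goes to the dry ground with sample C and sample F.  [the marsh camp: sample B, sample G, sample H, sample J, sample M | the dry ground: sample C, sample F]
2. Warden goes back to the marsh camp with sample C.  [the marsh camp: sample B, sample C, sample G, sample H, sample J, sample M | the dry ground: sample F]
3. Warden goes to the dry ground with sample C and sample G.  [the marsh camp: sample B, sample H, sample J, sample M | the dry ground: sample C, sample F, sample G]
4. Warden goes back to the marsh camp with sample C.  [the marsh camp: sample B, sample C, sample H, sample J, sample M | the dry ground: sample F, sample G]
5. Warden goes to the dry ground with sample C and sample J.  [the marsh camp: sample B, sample H, sample M | the dry ground: sample C, sample F, sample G, sample J]
6. Warden goes back to the marsh camp with sample C.  [the marsh camp: sample B, sample C, sample H, sample M | the dry ground: sample F, sample G, sample J]
7. Warden goes to the dry ground with sample C and sample H.  [the marsh camp: sample B, sample M | the dry ground: sample C, sample F, sample G, sample H, sample J]
8. Warden goes back to the marsh camp with sample C.  [the marsh camp: sample B, sample C, sample M | the dry ground: sample F, sample G, sample H, sample J]
9. Warden goes to the dry ground with sample B and sample C.  [the marsh camp: sample M | the dry ground: sample B, sample C, sample F, sample G, sample H, sample J]
10. Warden goes back to the marsh camp with sample C.  [the marsh camp: sample C, sample M | the dry ground: sample B, sample F, sample G, sample H, sample J]
11. Warden goes to the dry ground with sample C and sample M.  [the marsh camp: — | the dry ground: sample B, sample C, sample F, sample G, sample H, sample J, sample M]

11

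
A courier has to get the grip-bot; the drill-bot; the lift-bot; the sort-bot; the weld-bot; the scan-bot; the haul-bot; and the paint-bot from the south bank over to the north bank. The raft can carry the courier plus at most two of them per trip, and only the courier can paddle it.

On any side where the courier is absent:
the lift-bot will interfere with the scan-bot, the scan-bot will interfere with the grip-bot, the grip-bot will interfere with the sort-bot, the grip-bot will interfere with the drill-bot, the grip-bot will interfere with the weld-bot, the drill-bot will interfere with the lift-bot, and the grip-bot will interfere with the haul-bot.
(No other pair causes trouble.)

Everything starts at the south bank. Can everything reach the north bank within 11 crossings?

Yes

Yes — this plan uses 11 crossings (≤ 11):
1. Courier goes to the north bank with the grip-bot and the lift-bot.  [the south bank: the drill-bot, the haul-bot, the paint-bot, the scan-bot, the sort-bot, the weld-bot | the north bank: the grip-bot, the lift-bot]
2. Courier goes back to the south bank alone.  [the south bank: the drill-bot, the haul-bot, the paint-bot, the scan-bot, the sort-bot, the weld-bot | the north bank: the grip-bot, the lift-bot]
3. Courier goes to the north bank with the paint-bot.  [the south bank: the drill-bot, the haul-bot, the scan-bot, the sort-bot, the weld-bot | the north bank: the grip-bot, the lift-bot, the paint-bot]
4. Courier goes back to the south bank alone.  [the south bank: the drill-bot, the haul-bot, the scan-bot, the sort-bot, the weld-bot | the north bank: the grip-bot, the lift-bot, the paint-bot]
5. Courier goes to the north bank with the drill-bot and the sort-bot.  [the south bank: the haul-bot, the scan-bot, the weld-bot | the north bank: the drill-bot, the grip-bot, the lift-bot, the paint-bot, the sort-bot]
6. Courier goes back to the south bank with the grip-bot and the lift-bot.  [the south bank: the grip-bot, the haul-bot, the lift-bot, the scan-bot, the weld-bot | the north bank: the drill-bot, the paint-bot, the sort-bot]
7. Courier goes to the north bank with the grip-bot and the scan-bot.  [the south bank: the haul-bot, the lift-bot, the weld-bot | the north bank: the drill-bot, the grip-bot, the paint-bot, the scan-bot, the sort-bot]
8. Courier goes back to the south bank with the grip-bot.  [the south bank: the grip-bot, the haul-bot, the lift-bot, the weld-bot | the north bank: the drill-bot, the paint-bot, the scan-bot, the sort-bot]
9. Courier goes to the north bank with the haul-bot and the weld-bot.  [the south bank: the grip-bot, the lift-bot | the north bank: the drill-bot, the haul-bot, the paint-bot, the scan-bot, the sort-bot, the weld-bot]
10. Courier goes back to the south bank alone.  [the south bank: the grip-bot, the lift-bot | the north bank: the drill-bot, the haul-bot, the paint-bot, the scan-bot, the sort-bot, the weld-bot]
11. Courier goes to the north bank with the grip-bot and the lift-bot.  [the south bank: — | the north bank: the drill-bot, the grip-bot, the haul-bot, the lift-bot, the paint-bot, the scan-bot, the sort-bot, the weld-bot]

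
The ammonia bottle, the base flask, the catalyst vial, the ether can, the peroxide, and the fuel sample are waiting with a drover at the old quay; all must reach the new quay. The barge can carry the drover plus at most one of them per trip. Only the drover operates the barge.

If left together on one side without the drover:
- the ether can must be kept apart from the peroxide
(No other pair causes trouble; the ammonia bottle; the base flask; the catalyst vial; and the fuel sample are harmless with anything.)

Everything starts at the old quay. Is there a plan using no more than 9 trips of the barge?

Counting alone: the drover can take at most 1 across per trip to the new quay, so moving all 6 needs at least 6 loaded trips out, with a return between consecutive ones — at least 11 crossings.
Since 9 < 11, 9 crossings cannot be enough. (The shortest complete plan in fact takes 11:)
1. Drover goes to the new quay with the ether can.  [the old quay: the ammonia bottle, the base flask, the catalyst vial, the fuel sample, the peroxide | the new quay: the ether can]
2. Drover goes back to the old quay alone.  [the old quay: the ammonia bottle, the base flask, the catalyst vial, the fuel sample, the peroxide | the new quay: the ether can]
3. Drover goes to the new quay with the ammonia bottle.  [the old quay: the base flask, the catalyst vial, the fuel sample, the peroxide | the new quay: the ammonia bottle, the ether can]
4. Drover goes back to the old quay alone.  [the old quay: the base flask, the catalyst vial, the fuel sample, the peroxide | the new quay: the ammonia bottle, the ether can]
5. Drover goes to the new quay with the base flask.  [the old quay: the catalyst vial, the fuel sample, the peroxide | the new quay: the ammonia bottle, the base flask, the ether can]
6. Drover goes back to the old quay alone.  [the old quay: the catalyst vial, the fuel sample, the peroxide | the new quay: the ammonia bottle, the base flask, the ether can]
7. Drover goes to the new quay with the catalyst vial.  [the old quay: the fuel sample, the peroxide | the new quay: the ammonia bottle, the base flask, the catalyst vial, the ether can]
8. Drover goes back to the old quay alone.  [the old quay: the fuel sample, the peroxide | the new quay: the ammonia bottle, the base flask, the catalyst vial, the ether can]
9. Drover goes to the new quay with the fuel sample.  [the old quay: the peroxide | the new quay: the ammonia bottle, the base flask, the catalyst vial, the ether can, the fuel sample]
10. Drover goes back to the old quay alone.  [the old quay: the peroxide | the new quay: the ammonia bottle, the base flask, the catalyst vial, the ether can, the fuel sample]
11. Drover goes to the new quay with the peroxide.  [the old quay: — | the new quay: the ammonia bottle, the base flask, the catalyst vial, the ether can, the fuel sample, the peroxide]

No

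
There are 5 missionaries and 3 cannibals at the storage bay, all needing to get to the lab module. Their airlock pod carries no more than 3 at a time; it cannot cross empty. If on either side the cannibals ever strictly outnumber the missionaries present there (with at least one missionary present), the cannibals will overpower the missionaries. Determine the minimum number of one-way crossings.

Counting alone: each trip to the lab module takes at most 3 across and each return brings at least 1 back, so after t trips out (and t−1 returns) at most 3t − (t−1) of the 8 are across; that first reaches 8 at t = 4, so at least 7 crossings are needed.
The plan below uses exactly 7 crossings, so it is optimal:
1. 2 cannibals → the lab module.  (the storage bay: 5M 1C; the lab module: 0M 2C)
2. 1 cannibal ← the storage bay.  (the storage bay: 5M 2C; the lab module: 0M 1C)
3. 2 missionaries and 1 cannibal → the lab module.  (the storage bay: 3M 1C; the lab module: 2M 2C)
4. 1 cannibal ← the storage bay.  (the storage bay: 3M 2C; the lab module: 2M 1C)
5. 1 missionary and 2 cannibals → the lab module.  (the storage bay: 2M 0C; the lab module: 3M 3C)
6. 1 cannibal ← the storage bay.  (the storage bay: 2M 1C; the lab module: 3M 2C)
7. 2 missionaries and 1 cannibal → the lab module.  (the storage bay: 0M 0C; the lab module: 5M 3C)

7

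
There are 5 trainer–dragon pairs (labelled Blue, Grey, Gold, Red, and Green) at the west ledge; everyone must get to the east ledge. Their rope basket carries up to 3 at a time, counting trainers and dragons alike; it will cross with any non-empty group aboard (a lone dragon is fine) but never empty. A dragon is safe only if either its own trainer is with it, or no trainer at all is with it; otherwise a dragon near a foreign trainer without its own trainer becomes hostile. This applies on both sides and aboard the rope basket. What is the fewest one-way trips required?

Counting alone: each trip to the east ledge takes at most 3 across and each return brings at least 1 back, so after t trips out (and t−1 returns) at most 3t − (t−1) of the 10 are across; that first reaches 10 at t = 5, so at least 9 crossings are needed.
The safety rule pushes this higher. Following every safe sequence of crossings, the most of the 10 that can be at the east ledge as the rope basket arrives there on crossing 9 is 9 — never all 10.
So no plan with fewer than 11 crossings exists, and this one achieves 11:
1. dragon Blue and trainer Blue cross → the east ledge.
2. trainer Blue crosses ← the west ledge.
3. dragon Gold, dragon Grey, and dragon Red cross → the east ledge.
4. dragon Blue crosses ← the west ledge.
5. trainer Gold, trainer Grey, and trainer Red cross → the east ledge.
6. dragon Grey and trainer Grey cross ← the west ledge.
7. trainer Blue, trainer Green, and trainer Grey cross → the east ledge.
8. dragon Gold crosses ← the west ledge.
9. dragon Blue and dragon Grey cross → the east ledge.
10. dragon Blue crosses ← the west ledge.
11. dragon Blue, dragon Gold, and dragon Green cross → the east ledge.

11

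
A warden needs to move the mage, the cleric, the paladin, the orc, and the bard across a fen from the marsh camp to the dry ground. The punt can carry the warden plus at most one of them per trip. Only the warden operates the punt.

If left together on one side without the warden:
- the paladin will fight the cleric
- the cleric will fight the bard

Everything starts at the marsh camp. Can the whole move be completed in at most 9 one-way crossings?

No

Counting alone: the warden can take at most 1 across per trip to the dry ground, so moving all 5 needs at least 5 loaded trips out, with a return between consecutive ones — at least 9 crossings.
The safety rule pushes this higher. Following every safe sequence of crossings, the most of the 5 that can be at the dry ground as the punt arrives there on crossing 9 is 4 — never all 5.
So the move cannot be finished within 9 crossings. (The shortest complete plan takes 11:)
1. Warden goes to the dry ground with the cleric.
2. Warden goes back to the marsh camp alone.
3. Warden goes to the dry ground with the mage.
4. Warden goes back to the marsh camp alone.
5. Warden goes to the dry ground with the paladin.
6. Warden goes back to the marsh camp with the cleric.
7. Warden goes to the dry ground with the bard.
8. Warden goes back to the marsh camp alone.
9. Warden goes to the dry ground with the orc.
10. Warden goes back to the marsh camp alone.
11. Warden goes to the dry ground with the cleric.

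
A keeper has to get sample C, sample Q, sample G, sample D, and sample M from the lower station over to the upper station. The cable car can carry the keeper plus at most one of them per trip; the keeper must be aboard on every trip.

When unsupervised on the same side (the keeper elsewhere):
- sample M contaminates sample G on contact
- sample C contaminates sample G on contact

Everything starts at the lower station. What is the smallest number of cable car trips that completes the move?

11

Counting alone: the keeper can take at most 1 across per trip to the upper station, so moving all 5 needs at least 5 loaded trips out, with a return between consecutive ones — at least 9 crossings.
The safety rule pushes this higher. Following every safe sequence of crossings, the most of the 5 that can be at the upper station as the cable car arrives there on crossing 9 is 4 — never all 5.
So no plan with fewer than 11 crossings exists, and this one achieves 11:
1. Keeper goes to the upper station with sample G.  [the lower station: sample C, sample D, sample M, sample Q | the upper station: sample G]
2. Keeper goes back to the lower station alone.  [the lower station: sample C, sample D, sample M, sample Q | the upper station: sample G]
3. Keeper goes to the upper station with sample C.  [the lower station: sample D, sample M, sample Q | the upper station: sample C, sample G]
4. Keeper goes back to the lower station with sample G.  [the lower station: sample D, sample G, sample M, sample Q | the upper station: sample C]
5. Keeper goes to the upper station with sample M.  [the lower station: sample D, sample G, sample Q | the upper station: sample C, sample M]
6. Keeper goes back to the lower station alone.  [the lower station: sample D, sample G, sample Q | the upper station: sample C, sample M]
7. Keeper goes to the upper station with sample Q.  [the lower station: sample D, sample G | the upper station: sample C, sample M, sample Q]
8. Keeper goes back to the lower station alone.  [the lower station: sample D, sample G | the upper station: sample C, sample M, sample Q]
9. Keeper goes to the upper station with sample D.  [the lower station: sample G | the upper station: sample C, sample D, sample M, sample Q]
10. Keeper goes back to the lower station alone.  [the lower station: sample G | the upper station: sample C, sample D, sample M, sample Q]
11. Keeper goes to the upper station with sample G.  [the lower station: — | the upper station: sample C, sample D, sample G, sample M, sample Q]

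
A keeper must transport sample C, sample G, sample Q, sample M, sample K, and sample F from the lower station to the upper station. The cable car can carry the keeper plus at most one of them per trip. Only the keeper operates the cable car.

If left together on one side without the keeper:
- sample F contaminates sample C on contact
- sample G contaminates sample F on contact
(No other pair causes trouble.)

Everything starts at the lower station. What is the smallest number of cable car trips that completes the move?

13

Counting alone: the keeper can take at most 1 across per trip to the upper station, so moving all 6 needs at least 6 loaded trips out, with a return between consecutive ones — at least 11 crossings.
The safety rule pushes this higher. Following every safe sequence of crossings, the most of the 6 that can be at the upper station as the cable car arrives there on crossing 11 is 5 — never all 6.
So no plan with fewer than 13 crossings exists, and this one achieves 13:
1. Keeper goes to the upper station with sample F.  [the lower station: sample C, sample G, sample K, sample M, sample Q | the upper station: sample F]
2. Keeper goes back to the lower station alone.  [the lower station: sample C, sample G, sample K, sample M, sample Q | the upper station: sample F]
3. Keeper goes to the upper station with sample C.  [the lower station: sample G, sample K, sample M, sample Q | the upper station: sample C, sample F]
4. Keeper goes back to the lower station with sample F.  [the lower station: sample F, sample G, sample K, sample M, sample Q | the upper station: sample C]
5. Keeper goes to the upper station with sample G.  [the lower station: sample F, sample K, sample M, sample Q | the upper station: sample C, sample G]
6. Keeper goes back to the lower station alone.  [the lower station: sample F, sample K, sample M, sample Q | the upper station: sample C, sample G]
7. Keeper goes to the upper station with sample Q.  [the lower station: sample F, sample K, sample M | the upper station: sample C, sample G, sample Q]
8. Keeper goes back to the lower station alone.  [the lower station: sample F, sample K, sample M | the upper station: sample C, sample G, sample Q]
9. Keeper goes to the upper station with sample M.  [the lower station: sample F, sample K | the upper station: sample C, sample G, sample M, sample Q]
10. Keeper goes back to the lower station alone.  [the lower station: sample F, sample K | the upper station: sample C, sample G, sample M, sample Q]
11. Keeper goes to the upper station with sample K.  [the lower station: sample F | the upper station: sample C, sample G, sample K, sample M, sample Q]
12. Keeper goes back to the lower station alone.  [the lower station: sample F | the upper station: sample C, sample G, sample K, sample M, sample Q]
13. Keeper goes to the upper station with sample F.  [the lower station: — | the upper station: sample C, sample F, sample G, sample K, sample M, sample Q]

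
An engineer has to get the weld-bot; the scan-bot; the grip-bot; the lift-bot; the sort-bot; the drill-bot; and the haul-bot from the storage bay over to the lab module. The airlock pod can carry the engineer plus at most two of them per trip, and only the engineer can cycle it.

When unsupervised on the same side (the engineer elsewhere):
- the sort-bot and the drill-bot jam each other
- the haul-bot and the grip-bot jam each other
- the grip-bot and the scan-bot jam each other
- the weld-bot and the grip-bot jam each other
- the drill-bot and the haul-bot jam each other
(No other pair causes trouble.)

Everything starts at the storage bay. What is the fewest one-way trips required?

Counting alone: the engineer can take at most 2 across per trip to the lab module, so moving all 7 needs at least 4 loaded trips out, with a return between consecutive ones — at least 7 crossings.
The safety rule pushes this higher. Following every safe sequence of crossings, the most of the 7 that can be at the lab module as the airlock pod arrives there on crossing 7 is 6 — never all 7.
So no plan with fewer than 9 crossings exists, and this one achieves 9:
1. Engineer goes to the lab module with the drill-bot and the grip-bot.  [the storage bay: the haul-bot, the lift-bot, the scan-bot, the sort-bot, the weld-bot | the lab module: the drill-bot, the grip-bot]
2. Engineer goes back to the storage bay alone.  [the storage bay: the haul-bot, the lift-bot, the scan-bot, the sort-bot, the weld-bot | the lab module: the drill-bot, the grip-bot]
3. Engineer goes to the lab module with the weld-bot.  [the storage bay: the haul-bot, the lift-bot, the scan-bot, the sort-bot | the lab module: the drill-bot, the grip-bot, the weld-bot]
4. Engineer goes back to the storage bay with the grip-bot.  [the storage bay: the grip-bot, the haul-bot, the lift-bot, the scan-bot, the sort-bot | the lab module: the drill-bot, the weld-bot]
5. Engineer goes to the lab module with the haul-bot and the scan-bot.  [the storage bay: the grip-bot, the lift-bot, the sort-bot | the lab module: the drill-bot, the haul-bot, the scan-bot, the weld-bot]
6. Engineer goes back to the storage bay with the drill-bot.  [the storage bay: the drill-bot, the grip-bot, the lift-bot, the sort-bot | the lab module: the haul-bot, the scan-bot, the weld-bot]
7. Engineer goes to the lab module with the lift-bot and the sort-bot.  [the storage bay: the drill-bot, the grip-bot | the lab module: the haul-bot, the lift-bot, the scan-bot, the sort-bot, the weld-bot]
8. Engineer goes back to the storage bay alone.  [the storage bay: the drill-bot, the grip-bot | the lab module: the haul-bot, the lift-bot, the scan-bot, the sort-bot, the weld-bot]
9. Engineer goes to the lab module with the drill-bot and the grip-bot.  [the storage bay: — | the lab module: the drill-bot, the grip-bot, the haul-bot, the lift-bot, the scan-bot, the sort-bot, the weld-bot]

9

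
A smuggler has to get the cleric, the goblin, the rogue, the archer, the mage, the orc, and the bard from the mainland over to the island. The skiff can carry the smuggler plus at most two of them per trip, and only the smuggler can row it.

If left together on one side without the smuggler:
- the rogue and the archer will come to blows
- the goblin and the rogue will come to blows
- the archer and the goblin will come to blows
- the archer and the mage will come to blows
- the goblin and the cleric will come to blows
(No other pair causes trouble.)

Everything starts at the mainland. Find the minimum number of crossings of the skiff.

11

Counting alone: the smuggler can take at most 2 across per trip to the island, so moving all 7 needs at least 4 loaded trips out, with a return between consecutive ones — at least 7 crossings.
The safety rule pushes this higher. Following every safe sequence of crossings, the most of the 7 that can be at the island as the skiff arrives there on crossings 7, 9 is 5, 6 respectively — never all 7.
So no plan with fewer than 11 crossings exists, and this one achieves 11:
1. Smuggler goes to the island with the archer and the goblin.  [the mainland: the bard, the cleric, the mage, the orc, the rogue | the island: the archer, the goblin]
2. Smuggler goes back to the mainland with the goblin.  [the mainland: the bard, the cleric, the goblin, the mage, the orc, the rogue | the island: the archer]
3. Smuggler goes to the island with the cleric and the goblin.  [the mainland: the bard, the mage, the orc, the rogue | the island: the archer, the cleric, the goblin]
4. Smuggler goes back to the mainland with the goblin.  [the mainland: the bard, the goblin, the mage, the orc, the rogue | the island: the archer, the cleric]
5. Smuggler goes to the island with the goblin and the orc.  [the mainland: the bard, the mage, the rogue | the island: the archer, the cleric, the goblin, the orc]
6. Smuggler goes back to the mainland with the goblin.  [the mainland: the bard, the goblin, the mage, the rogue | the island: the archer, the cleric, the orc]
7. Smuggler goes to the island with the bard and the goblin.  [the mainland: the mage, the rogue | the island: the archer, the bard, the cleric, the goblin, the orc]
8. Smuggler goes back to the mainland with the goblin.  [the mainland: the goblin, the mage, the rogue | the island: the archer, the bard, the cleric, the orc]
9. Smuggler goes to the island with the mage and the rogue.  [the mainland: the goblin | the island: the archer, the bard, the cleric, the mage, the orc, the rogue]
10. Smuggler goes back to the mainland with the archer.  [the mainland: the archer, the goblin | the island: the bard, the cleric, the mage, the orc, the rogue]
11. Smuggler goes to the island with the archer and the goblin.  [the mainland: — | the island: the archer, the bard, the cleric, the goblin, the mage, the orc, the rogue]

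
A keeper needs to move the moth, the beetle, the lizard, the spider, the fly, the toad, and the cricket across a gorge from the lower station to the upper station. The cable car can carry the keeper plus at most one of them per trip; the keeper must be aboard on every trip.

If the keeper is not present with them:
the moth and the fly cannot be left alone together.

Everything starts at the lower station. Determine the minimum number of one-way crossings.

13

Counting alone: the keeper can take at most 1 across per trip to the upper station, so moving all 7 needs at least 7 loaded trips out, with a return between consecutive ones — at least 13 crossings.
The plan below uses exactly 13 crossings, so it is optimal:
1. Keeper goes to the upper station with the moth.
2. Keeper goes back to the lower station alone.
3. Keeper goes to the upper station with the beetle.
4. Keeper goes back to the lower station alone.
5. Keeper goes to the upper station with the lizard.
6. Keeper goes back to the lower station alone.
7. Keeper goes to the upper station with the spider.
8. Keeper goes back to the lower station alone.
9. Keeper goes to the upper station with the toad.
10. Keeper goes back to the lower station alone.
11. Keeper goes to the upper station with the cricket.
12. Keeper goes back to the lower station alone.
13. Keeper goes to the upper station with the fly.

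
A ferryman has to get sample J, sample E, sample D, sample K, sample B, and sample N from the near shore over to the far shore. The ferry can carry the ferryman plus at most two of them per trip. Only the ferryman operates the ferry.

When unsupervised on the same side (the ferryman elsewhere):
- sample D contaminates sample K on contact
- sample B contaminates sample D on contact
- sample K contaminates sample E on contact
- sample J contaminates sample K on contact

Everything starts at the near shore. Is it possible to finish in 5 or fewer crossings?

No

Counting alone: the ferryman can take at most 2 across per trip to the far shore, so moving all 6 needs at least 3 loaded trips out, with a return between consecutive ones — at least 5 crossings.
The safety rule pushes this higher. Following every safe sequence of crossings, the most of the 6 that can be at the far shore as the ferry arrives there on crossing 5 is 5 — never all 6.
So the move cannot be finished within 5 crossings. (The shortest complete plan takes 7:)
1. Ferryman goes to the far shore with sample D and sample K.  [the near shore: sample B, sample E, sample J, sample N | the far shore: sample D, sample K]
2. Ferryman goes back to the near shore with sample D.  [the near shore: sample B, sample D, sample E, sample J, sample N | the far shore: sample K]
3. Ferryman goes to the far shore with sample D and sample J.  [the near shore: sample B, sample E, sample N | the far shore: sample D, sample J, sample K]
4. Ferryman goes back to the near shore with sample K.  [the near shore: sample B, sample E, sample K, sample N | the far shore: sample D, sample J]
5. Ferryman goes to the far shore with sample E and sample N.  [the near shore: sample B, sample K | the far shore: sample D, sample E, sample J, sample N]
6. Ferryman goes back to the near shore alone.  [the near shore: sample B, sample K | the far shore: sample D, sample E, sample J, sample N]
7. Ferryman goes to the far shore with sample B and sample K.  [the near shore: — | the far shore: sample B, sample D, sample E, sample J, sample K, sample N]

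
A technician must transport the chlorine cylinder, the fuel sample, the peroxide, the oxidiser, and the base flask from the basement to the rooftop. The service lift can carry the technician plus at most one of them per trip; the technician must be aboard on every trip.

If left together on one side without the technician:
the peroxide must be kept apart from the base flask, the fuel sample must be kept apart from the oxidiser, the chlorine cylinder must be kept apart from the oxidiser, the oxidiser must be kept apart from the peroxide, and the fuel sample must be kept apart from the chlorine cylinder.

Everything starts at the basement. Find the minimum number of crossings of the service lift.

Whatever the first load, the items left behind include a forbidden pair without the technician. No opening move is safe, so no plan exists.

impossible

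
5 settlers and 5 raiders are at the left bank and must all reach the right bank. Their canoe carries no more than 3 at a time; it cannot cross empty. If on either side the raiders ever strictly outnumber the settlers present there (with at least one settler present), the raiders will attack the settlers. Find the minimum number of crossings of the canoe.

11

Counting alone: each trip to the right bank takes at most 3 across and each return brings at least 1 back, so after t trips out (and t−1 returns) at most 3t − (t−1) of the 10 are across; that first reaches 10 at t = 5, so at least 9 crossings are needed.
The safety rule pushes this higher. Following every safe sequence of crossings, the most of the 10 that can be at the right bank as the canoe arrives there on crossing 9 is 9 — never all 10.
So no plan with fewer than 11 crossings exists, and this one achieves 11:
1. 2 raiders → the right bank.  (the left bank: 5S 3R; the right bank: 0S 2R)
2. 1 raider ← the left bank.  (the left bank: 5S 4R; the right bank: 0S 1R)
3. 3 raiders → the right bank.  (the left bank: 5S 1R; the right bank: 0S 4R)
4. 1 raider ← the left bank.  (the left bank: 5S 2R; the right bank: 0S 3R)
5. 3 settlers → the right bank.  (the left bank: 2S 2R; the right bank: 3S 3R)
6. 1 settler and 1 raider ← the left bank.  (the left bank: 3S 3R; the right bank: 2S 2R)
7. 3 settlers → the right bank.  (the left bank: 0S 3R; the right bank: 5S 2R)
8. 1 raider ← the left bank.  (the left bank: 0S 4R; the right bank: 5S 1R)
9. 2 raiders → the right bank.  (the left bank: 0S 2R; the right bank: 5S 3R)
10. 1 raider ← the left bank.  (the left bank: 0S 3R; the right bank: 5S 2R)
11. 3 raiders → the right bank.  (the left bank: 0S 0R; the right bank: 5S 5R)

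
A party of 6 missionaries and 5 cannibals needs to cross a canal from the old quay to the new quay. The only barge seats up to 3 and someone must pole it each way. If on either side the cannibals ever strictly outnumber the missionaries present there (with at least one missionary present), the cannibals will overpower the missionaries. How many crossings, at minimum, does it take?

Counting alone: each trip to the new quay takes at most 3 across and each return brings at least 1 back, so after t trips out (and t−1 returns) at most 3t − (t−1) of the 11 are across; that first reaches 11 at t = 5, so at least 9 crossings are needed.
The plan below uses exactly 9 crossings, so it is optimal:
1. 3 cannibals → the new quay.  (the old quay: 6M 2C; the new quay: 0M 3C)
2. 1 cannibal ← the old quay.  (the old quay: 6M 3C; the new quay: 0M 2C)
3. 3 missionaries → the new quay.  (the old quay: 3M 3C; the new quay: 3M 2C)
4. 1 missionary ← the old quay.  (the old quay: 4M 3C; the new quay: 2M 2C)
5. 2 missionaries and 1 cannibal → the new quay.  (the old quay: 2M 2C; the new quay: 4M 3C)
6. 1 missionary ← the old quay.  (the old quay: 3M 2C; the new quay: 3M 3C)
7. 2 missionaries and 1 cannibal → the new quay.  (the old quay: 1M 1C; the new quay: 5M 4C)
8. 1 missionary ← the old quay.  (the old quay: 2M 1C; the new quay: 4M 4C)
9. 2 missionaries and 1 cannibal → the new quay.  (the old quay: 0M 0C; the new quay: 6M 5C)

9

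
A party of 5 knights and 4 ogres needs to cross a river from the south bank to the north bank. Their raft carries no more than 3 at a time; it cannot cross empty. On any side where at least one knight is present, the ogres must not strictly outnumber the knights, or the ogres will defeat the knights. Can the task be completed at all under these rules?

1. 3 ogres → the north bank.  (the south bank: 5K 1O; the north bank: 0K 3O)
2. 1 ogre ← the south bank.  (the south bank: 5K 2O; the north bank: 0K 2O)
3. 3 knights → the north bank.  (the south bank: 2K 2O; the north bank: 3K 2O)
4. 1 knight ← the south bank.  (the south bank: 3K 2O; the north bank: 2K 2O)
5. 2 knights and 1 ogre → the north bank.  (the south bank: 1K 1O; the north bank: 4K 3O)
6. 1 knight ← the south bank.  (the south bank: 2K 1O; the north bank: 3K 3O)
7. 2 knights and 1 ogre → the north bank.  (the south bank: 0K 0O; the north bank: 5K 4O)

Yes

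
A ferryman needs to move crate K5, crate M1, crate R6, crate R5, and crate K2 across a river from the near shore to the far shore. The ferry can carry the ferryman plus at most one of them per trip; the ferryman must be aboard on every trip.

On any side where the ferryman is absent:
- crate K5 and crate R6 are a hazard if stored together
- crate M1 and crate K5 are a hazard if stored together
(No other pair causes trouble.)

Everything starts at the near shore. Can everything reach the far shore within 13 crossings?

Yes — this plan uses 11 crossings (≤ 13):
1. Ferryman goes to the far shore with crate K5.
2. Ferryman goes back to the near shore alone.
3. Ferryman goes to the far shore with crate M1.
4. Ferryman goes back to the near shore with crate K5.
5. Ferryman goes to the far shore with crate R6.
6. Ferryman goes back to the near shore alone.
7. Ferryman goes to the far shore with crate R5.
8. Ferryman goes back to the near shore alone.
9. Ferryman goes to the far shore with crate K2.
10. Ferryman goes back to the near shore alone.
11. Ferryman goes to the far shore with crate K5.

Yes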